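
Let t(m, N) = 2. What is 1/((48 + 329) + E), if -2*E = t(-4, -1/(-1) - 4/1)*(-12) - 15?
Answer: 2/793 ≈ 0.0025221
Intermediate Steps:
E = 39/2 (E = -(2*(-12) - 15)/2 = -(-24 - 15)/2 = -½*(-39) = 39/2 ≈ 19.500)
1/((48 + 329) + E) = 1/((48 + 329) + 39/2) = 1/(377 + 39/2) = 1/(793/2) = 2/793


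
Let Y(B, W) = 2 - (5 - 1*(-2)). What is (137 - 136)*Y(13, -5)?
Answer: -5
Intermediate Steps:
Y(B, W) = -5 (Y(B, W) = 2 - (5 + 2) = 2 - 1*7 = 2 - 7 = -5)
(137 - 136)*Y(13, -5) = (137 - 136)*(-5) = 1*(-5) = -5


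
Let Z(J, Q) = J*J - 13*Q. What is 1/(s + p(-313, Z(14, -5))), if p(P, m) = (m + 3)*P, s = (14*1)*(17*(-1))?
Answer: -1/82870 ≈ -1.2067e-5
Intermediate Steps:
Z(J, Q) = J² - 13*Q
s = -238 (s = 14*(-17) = -238)
p(P, m) = P*(3 + m) (p(P, m) = (3 + m)*P = P*(3 + m))
1/(s + p(-313, Z(14, -5))) = 1/(-238 - 313*(3 + (14² - 13*(-5)))) = 1/(-238 - 313*(3 + (196 + 65))) = 1/(-238 - 313*(3 + 261)) = 1/(-238 - 313*264) = 1/(-238 - 82632) = 1/(-82870) = -1/82870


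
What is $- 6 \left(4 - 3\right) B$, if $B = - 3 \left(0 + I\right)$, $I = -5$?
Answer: $-90$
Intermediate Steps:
$B = 15$ ($B = - 3 \left(0 - 5\right) = \left(-3\right) \left(-5\right) = 15$)
$- 6 \left(4 - 3\right) B = - 6 \left(4 - 3\right) 15 = \left(-6\right) 1 \cdot 15 = \left(-6\right) 15 = -90$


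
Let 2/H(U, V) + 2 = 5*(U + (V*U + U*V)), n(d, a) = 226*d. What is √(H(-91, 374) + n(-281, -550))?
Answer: 2*I*√1843937913006087/340797 ≈ 252.0*I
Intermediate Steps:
H(U, V) = 2/(-2 + 5*U + 10*U*V) (H(U, V) = 2/(-2 + 5*(U + (V*U + U*V))) = 2/(-2 + 5*(U + (U*V + U*V))) = 2/(-2 + 5*(U + 2*U*V)) = 2/(-2 + (5*U + 10*U*V)) = 2/(-2 + 5*U + 10*U*V))
√(H(-91, 374) + n(-281, -550)) = √(2/(-2 + 5*(-91) + 10*(-91)*374) + 226*(-281)) = √(2/(-2 - 455 - 340340) - 63506) = √(2/(-340797) - 63506) = √(2*(-1/340797) - 63506) = √(-2/340797 - 63506) = √(-21642654284/340797) = 2*I*√1843937913006087/340797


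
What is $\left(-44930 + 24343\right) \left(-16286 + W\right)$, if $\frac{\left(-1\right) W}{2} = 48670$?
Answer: $2339218462$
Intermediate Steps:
$W = -97340$ ($W = \left(-2\right) 48670 = -97340$)
$\left(-44930 + 24343\right) \left(-16286 + W\right) = \left(-44930 + 24343\right) \left(-16286 - 97340\right) = \left(-20587\right) \left(-113626\right) = 2339218462$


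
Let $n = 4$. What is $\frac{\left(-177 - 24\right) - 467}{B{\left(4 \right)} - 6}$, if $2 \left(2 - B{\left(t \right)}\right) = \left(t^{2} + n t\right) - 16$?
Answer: $\frac{167}{3} \approx 55.667$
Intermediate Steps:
$B{\left(t \right)} = 10 - 2 t - \frac{t^{2}}{2}$ ($B{\left(t \right)} = 2 - \frac{\left(t^{2} + 4 t\right) - 16}{2} = 2 - \frac{-16 + t^{2} + 4 t}{2} = 2 - \left(-8 + \frac{t^{2}}{2} + 2 t\right) = 10 - 2 t - \frac{t^{2}}{2}$)
$\frac{\left(-177 - 24\right) - 467}{B{\left(4 \right)} - 6} = \frac{\left(-177 - 24\right) - 467}{\left(10 - 8 - \frac{4^{2}}{2}\right) - 6} = \frac{\left(-177 - 24\right) - 467}{\left(10 - 8 - 8\right) - 6} = \frac{-201 - 467}{\left(10 - 8 - 8\right) - 6} = - \frac{668}{-6 - 6} = - \frac{668}{-12} = \left(-668\right) \left(- \frac{1}{12}\right) = \frac{167}{3}$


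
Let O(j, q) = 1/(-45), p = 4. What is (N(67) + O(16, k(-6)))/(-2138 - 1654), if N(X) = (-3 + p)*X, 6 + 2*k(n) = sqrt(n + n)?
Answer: -1507/85320 ≈ -0.017663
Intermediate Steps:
k(n) = -3 + sqrt(2)*sqrt(n)/2 (k(n) = -3 + sqrt(n + n)/2 = -3 + sqrt(2*n)/2 = -3 + (sqrt(2)*sqrt(n))/2 = -3 + sqrt(2)*sqrt(n)/2)
N(X) = X (N(X) = (-3 + 4)*X = 1*X = X)
O(j, q) = -1/45
(N(67) + O(16, k(-6)))/(-2138 - 1654) = (67 - 1/45)/(-2138 - 1654) = (3014/45)/(-3792) = (3014/45)*(-1/3792) = -1507/85320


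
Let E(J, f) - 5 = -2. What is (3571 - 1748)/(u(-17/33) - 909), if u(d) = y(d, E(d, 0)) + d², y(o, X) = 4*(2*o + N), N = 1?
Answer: -1985247/989744 ≈ -2.0058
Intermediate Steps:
E(J, f) = 3 (E(J, f) = 5 - 2 = 3)
y(o, X) = 4 + 8*o (y(o, X) = 4*(2*o + 1) = 4*(1 + 2*o) = 4 + 8*o)
u(d) = 4 + d² + 8*d (u(d) = (4 + 8*d) + d² = 4 + d² + 8*d)
(3571 - 1748)/(u(-17/33) - 909) = (3571 - 1748)/((4 + (-17/33)² + 8*(-17/33)) - 909) = 1823/((4 + (-17*1/33)² + 8*(-17*1/33)) - 909) = 1823/((4 + (-17/33)² + 8*(-17/33)) - 909) = 1823/((4 + 289/1089 - 136/33) - 909) = 1823/(157/1089 - 909) = 1823/(-989744/1089) = 1823*(-1089/989744) = -1985247/989744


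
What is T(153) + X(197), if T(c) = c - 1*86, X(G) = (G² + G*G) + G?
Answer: 77882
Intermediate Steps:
X(G) = G + 2*G² (X(G) = (G² + G²) + G = 2*G² + G = G + 2*G²)
T(c) = -86 + c (T(c) = c - 86 = -86 + c)
T(153) + X(197) = (-86 + 153) + 197*(1 + 2*197) = 67 + 197*(1 + 394) = 67 + 197*395 = 67 + 77815 = 77882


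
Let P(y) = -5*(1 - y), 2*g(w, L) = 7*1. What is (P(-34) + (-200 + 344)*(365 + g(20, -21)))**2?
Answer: 2797246321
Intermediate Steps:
g(w, L) = 7/2 (g(w, L) = (7*1)/2 = (1/2)*7 = 7/2)
P(y) = -5 + 5*y
(P(-34) + (-200 + 344)*(365 + g(20, -21)))**2 = ((-5 + 5*(-34)) + (-200 + 344)*(365 + 7/2))**2 = ((-5 - 170) + 144*(737/2))**2 = (-175 + 53064)**2 = 52889**2 = 2797246321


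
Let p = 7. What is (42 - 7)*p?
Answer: 245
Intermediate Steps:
(42 - 7)*p = (42 - 7)*7 = 35*7 = 245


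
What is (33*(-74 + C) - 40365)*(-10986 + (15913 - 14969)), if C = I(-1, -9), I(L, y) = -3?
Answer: 430862052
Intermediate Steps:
C = -3
(33*(-74 + C) - 40365)*(-10986 + (15913 - 14969)) = (33*(-74 - 3) - 40365)*(-10986 + (15913 - 14969)) = (33*(-77) - 40365)*(-10986 + 944) = (-2541 - 40365)*(-10042) = -42906*(-10042) = 430862052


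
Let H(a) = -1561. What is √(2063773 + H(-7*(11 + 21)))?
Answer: 2*√515553 ≈ 1436.0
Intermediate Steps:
√(2063773 + H(-7*(11 + 21))) = √(2063773 - 1561) = √2062212 = 2*√515553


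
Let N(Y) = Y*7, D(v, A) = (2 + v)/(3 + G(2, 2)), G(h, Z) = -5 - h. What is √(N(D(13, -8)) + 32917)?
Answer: √131563/2 ≈ 181.36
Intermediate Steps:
D(v, A) = -½ - v/4 (D(v, A) = (2 + v)/(3 + (-5 - 1*2)) = (2 + v)/(3 + (-5 - 2)) = (2 + v)/(3 - 7) = (2 + v)/(-4) = (2 + v)*(-¼) = -½ - v/4)
N(Y) = 7*Y
√(N(D(13, -8)) + 32917) = √(7*(-½ - ¼*13) + 32917) = √(7*(-½ - 13/4) + 32917) = √(7*(-15/4) + 32917) = √(-105/4 + 32917) = √(131563/4) = √131563/2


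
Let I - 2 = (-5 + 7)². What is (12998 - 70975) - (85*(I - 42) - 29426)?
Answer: -25491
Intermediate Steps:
I = 6 (I = 2 + (-5 + 7)² = 2 + 2² = 2 + 4 = 6)
(12998 - 70975) - (85*(I - 42) - 29426) = (12998 - 70975) - (85*(6 - 42) - 29426) = -57977 - (85*(-36) - 29426) = -57977 - (-3060 - 29426) = -57977 - 1*(-32486) = -57977 + 32486 = -25491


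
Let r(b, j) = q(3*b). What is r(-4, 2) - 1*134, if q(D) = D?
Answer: -146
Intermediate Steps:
r(b, j) = 3*b
r(-4, 2) - 1*134 = 3*(-4) - 1*134 = -12 - 134 = -146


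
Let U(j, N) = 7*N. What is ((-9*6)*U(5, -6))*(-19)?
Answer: -43092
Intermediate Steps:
((-9*6)*U(5, -6))*(-19) = ((-9*6)*(7*(-6)))*(-19) = -54*(-42)*(-19) = 2268*(-19) = -43092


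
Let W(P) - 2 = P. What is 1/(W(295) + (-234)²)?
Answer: 1/55053 ≈ 1.8164e-5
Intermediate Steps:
W(P) = 2 + P
1/(W(295) + (-234)²) = 1/((2 + 295) + (-234)²) = 1/(297 + 54756) = 1/55053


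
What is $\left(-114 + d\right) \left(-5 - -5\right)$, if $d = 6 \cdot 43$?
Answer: $0$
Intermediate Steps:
$d = 258$
$\left(-114 + d\right) \left(-5 - -5\right) = \left(-114 + 258\right) \left(-5 - -5\right) = 144 \left(-5 + 5\right) = 144 \cdot 0 = 0$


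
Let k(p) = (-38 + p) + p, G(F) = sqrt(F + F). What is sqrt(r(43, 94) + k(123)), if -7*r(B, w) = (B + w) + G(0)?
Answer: sqrt(9233)/7 ≈ 13.727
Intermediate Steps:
G(F) = sqrt(2)*sqrt(F) (G(F) = sqrt(2*F) = sqrt(2)*sqrt(F))
k(p) = -38 + 2*p
r(B, w) = -B/7 - w/7 (r(B, w) = -((B + w) + sqrt(2)*sqrt(0))/7 = -((B + w) + sqrt(2)*0)/7 = -((B + w) + 0)/7 = -(B + w)/7 = -B/7 - w/7)
sqrt(r(43, 94) + k(123)) = sqrt((-1/7*43 - 1/7*94) + (-38 + 2*123)) = sqrt((-43/7 - 94/7) + (-38 + 246)) = sqrt(-137/7 + 208) = sqrt(1319/7) = sqrt(9233)/7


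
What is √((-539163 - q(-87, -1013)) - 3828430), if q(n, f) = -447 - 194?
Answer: 2*I*√1091738 ≈ 2089.7*I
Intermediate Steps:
q(n, f) = -641
√((-539163 - q(-87, -1013)) - 3828430) = √((-539163 - 1*(-641)) - 3828430) = √((-539163 + 641) - 3828430) = √(-538522 - 3828430) = √(-4366952) = 2*I*√1091738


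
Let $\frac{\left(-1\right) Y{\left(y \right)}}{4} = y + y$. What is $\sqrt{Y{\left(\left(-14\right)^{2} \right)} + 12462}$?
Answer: $\sqrt{10894} \approx 104.37$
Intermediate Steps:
$Y{\left(y \right)} = - 8 y$ ($Y{\left(y \right)} = - 4 \left(y + y\right) = - 4 \cdot 2 y = - 8 y$)
$\sqrt{Y{\left(\left(-14\right)^{2} \right)} + 12462} = \sqrt{- 8 \left(-14\right)^{2} + 12462} = \sqrt{\left(-8\right) 196 + 12462} = \sqrt{-1568 + 12462} = \sqrt{10894}$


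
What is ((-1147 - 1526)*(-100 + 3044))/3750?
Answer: -1311552/625 ≈ -2098.5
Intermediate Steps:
((-1147 - 1526)*(-100 + 3044))/3750 = -2673*2944*(1/3750) = -7869312*1/3750 = -1311552/625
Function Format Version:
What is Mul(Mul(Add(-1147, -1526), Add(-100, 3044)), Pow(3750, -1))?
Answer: Rational(-1311552, 625) ≈ -2098.5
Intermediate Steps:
Mul(Mul(Add(-1147, -1526), Add(-100, 3044)), Pow(3750, -1)) = Mul(Mul(-2673, 2944), Rational(1, 3750)) = Mul(-7869312, Rational(1, 3750)) = Rational(-1311552, 625)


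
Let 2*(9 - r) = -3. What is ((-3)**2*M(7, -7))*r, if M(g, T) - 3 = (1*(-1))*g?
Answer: -378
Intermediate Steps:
r = 21/2 (r = 9 - 1/2*(-3) = 9 + 3/2 = 21/2 ≈ 10.500)
M(g, T) = 3 - g (M(g, T) = 3 + (1*(-1))*g = 3 - g)
((-3)**2*M(7, -7))*r = ((-3)**2*(3 - 1*7))*(21/2) = (9*(3 - 7))*(21/2) = (9*(-4))*(21/2) = -36*21/2 = -378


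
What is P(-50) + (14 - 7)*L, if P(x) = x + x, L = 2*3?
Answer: -58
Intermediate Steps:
L = 6
P(x) = 2*x
P(-50) + (14 - 7)*L = 2*(-50) + (14 - 7)*6 = -100 + 7*6 = -100 + 42 = -58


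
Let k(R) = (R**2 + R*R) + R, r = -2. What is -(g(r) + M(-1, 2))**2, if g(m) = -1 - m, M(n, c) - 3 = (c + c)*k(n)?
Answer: -64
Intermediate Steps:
k(R) = R + 2*R**2 (k(R) = (R**2 + R**2) + R = 2*R**2 + R = R + 2*R**2)
M(n, c) = 3 + 2*c*n*(1 + 2*n) (M(n, c) = 3 + (c + c)*(n*(1 + 2*n)) = 3 + (2*c)*(n*(1 + 2*n)) = 3 + 2*c*n*(1 + 2*n))
-(g(r) + M(-1, 2))**2 = -((-1 - 1*(-2)) + (3 + 2*2*(-1)*(1 + 2*(-1))))**2 = -((-1 + 2) + (3 + 2*2*(-1)*(1 - 2)))**2 = -(1 + (3 + 2*2*(-1)*(-1)))**2 = -(1 + (3 + 4))**2 = -(1 + 7)**2 = -1*8**2 = -1*64 = -64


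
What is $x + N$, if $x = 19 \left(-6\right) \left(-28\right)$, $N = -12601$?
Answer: $-9409$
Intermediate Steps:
$x = 3192$ ($x = \left(-114\right) \left(-28\right) = 3192$)
$x + N = 3192 - 12601 = -9409$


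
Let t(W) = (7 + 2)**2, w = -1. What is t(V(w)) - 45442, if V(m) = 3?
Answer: -45361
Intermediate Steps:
t(W) = 81 (t(W) = 9**2 = 81)
t(V(w)) - 45442 = 81 - 45442 = -45361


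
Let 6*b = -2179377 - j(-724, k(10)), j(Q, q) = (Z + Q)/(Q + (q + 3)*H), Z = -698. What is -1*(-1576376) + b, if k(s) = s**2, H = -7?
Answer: 3505992911/2890 ≈ 1.2131e+6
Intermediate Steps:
j(Q, q) = (-698 + Q)/(-21 + Q - 7*q) (j(Q, q) = (-698 + Q)/(Q + (q + 3)*(-7)) = (-698 + Q)/(Q + (3 + q)*(-7)) = (-698 + Q)/(Q + (-21 - 7*q)) = (-698 + Q)/(-21 + Q - 7*q))
b = -1049733729/2890 (b = (-2179377 - (698 - 1*(-724))/(21 - 1*(-724) + 7*10**2))/6 = (-2179377 - (698 + 724)/(21 + 724 + 7*100))/6 = (-2179377 - 1422/(21 + 724 + 700))/6 = (-2179377 - 1422/1445)/6 = (1/6)*(-3149201187/1445) = -1049733729/2890 ≈ -3.6323e+5)
-1*(-1576376) + b = -1*(-1576376) - 1049733729/2890 = 1576376 - 1049733729/2890 = 3505992911/2890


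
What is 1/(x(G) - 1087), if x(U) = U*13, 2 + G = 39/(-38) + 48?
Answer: -38/19089 ≈ -0.0019907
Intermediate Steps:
G = 1709/38 (G = -2 + (39/(-38) + 48) = -2 + (39*(-1/38) + 48) = -2 + (-39/38 + 48) = -2 + 1785/38 = 1709/38 ≈ 44.974)
x(U) = 13*U
1/(x(G) - 1087) = 1/(13*(1709/38) - 1087) = 1/(22217/38 - 1087) = 1/(-19089/38) = -38/19089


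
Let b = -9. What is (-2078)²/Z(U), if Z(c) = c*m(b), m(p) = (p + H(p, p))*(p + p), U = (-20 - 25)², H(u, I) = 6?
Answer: 2159042/54675 ≈ 39.489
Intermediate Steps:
U = 2025 (U = (-45)² = 2025)
m(p) = 2*p*(6 + p) (m(p) = (p + 6)*(p + p) = (6 + p)*(2*p) = 2*p*(6 + p))
Z(c) = 54*c (Z(c) = c*(2*(-9)*(6 - 9)) = c*(2*(-9)*(-3)) = c*54 = 54*c)
(-2078)²/Z(U) = (-2078)²/((54*2025)) = 4318084/109350 = 4318084*(1/109350) = 2159042/54675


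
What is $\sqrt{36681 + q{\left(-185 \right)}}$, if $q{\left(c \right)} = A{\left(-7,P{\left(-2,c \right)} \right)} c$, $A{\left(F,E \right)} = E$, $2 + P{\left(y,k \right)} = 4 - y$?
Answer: $\sqrt{35941} \approx 189.58$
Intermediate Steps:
$P{\left(y,k \right)} = 2 - y$ ($P{\left(y,k \right)} = -2 - \left(-4 + y\right) = 2 - y$)
$q{\left(c \right)} = 4 c$ ($q{\left(c \right)} = \left(2 - -2\right) c = \left(2 + 2\right) c = 4 c$)
$\sqrt{36681 + q{\left(-185 \right)}} = \sqrt{36681 + 4 \left(-185\right)} = \sqrt{36681 - 740} = \sqrt{35941}$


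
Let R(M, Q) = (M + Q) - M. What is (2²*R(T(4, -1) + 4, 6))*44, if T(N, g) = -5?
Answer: 1056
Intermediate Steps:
R(M, Q) = Q
(2²*R(T(4, -1) + 4, 6))*44 = (2²*6)*44 = (4*6)*44 = 24*44 = 1056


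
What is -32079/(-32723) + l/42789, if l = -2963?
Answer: 1275670082/1400184447 ≈ 0.91107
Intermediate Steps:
-32079/(-32723) + l/42789 = -32079/(-32723) - 2963/42789 = -32079*(-1/32723) - 2963*1/42789 = 32079/32723 - 2963/42789 = 1275670082/1400184447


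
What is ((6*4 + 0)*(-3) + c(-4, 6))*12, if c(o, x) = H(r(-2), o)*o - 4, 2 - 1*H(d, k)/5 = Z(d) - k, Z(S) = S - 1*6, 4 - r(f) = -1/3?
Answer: -832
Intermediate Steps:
r(f) = 13/3 (r(f) = 4 - (-1)/3 = 4 - 1*(-1/3) = 4 + 1/3 = 13/3)
Z(S) = -6 + S (Z(S) = S - 6 = -6 + S)
H(d, k) = 40 - 5*d + 5*k (H(d, k) = 10 - 5*((-6 + d) - k) = 10 - 5*(-6 + d - k) = 10 + (30 - 5*d + 5*k) = 40 - 5*d + 5*k)
c(o, x) = -4 + o*(55/3 + 5*o) (c(o, x) = (40 - 5*13/3 + 5*o)*o - 4 = (40 - 65/3 + 5*o)*o - 4 = (55/3 + 5*o)*o - 4 = o*(55/3 + 5*o) - 4 = -4 + o*(55/3 + 5*o))
((6*4 + 0)*(-3) + c(-4, 6))*12 = ((6*4 + 0)*(-3) + (-4 + (5/3)*(-4)*(11 + 3*(-4))))*12 = ((24 + 0)*(-3) + (-4 + (5/3)*(-4)*(11 - 12)))*12 = (24*(-3) + (-4 + (5/3)*(-4)*(-1)))*12 = (-72 + (-4 + 20/3))*12 = (-72 + 8/3)*12 = -208/3*12 = -832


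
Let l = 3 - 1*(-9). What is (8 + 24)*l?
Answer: 384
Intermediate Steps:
l = 12 (l = 3 + 9 = 12)
(8 + 24)*l = (8 + 24)*12 = 32*12 = 384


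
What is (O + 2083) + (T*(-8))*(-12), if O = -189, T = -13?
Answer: 646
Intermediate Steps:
(O + 2083) + (T*(-8))*(-12) = (-189 + 2083) - 13*(-8)*(-12) = 1894 + 104*(-12) = 1894 - 1248 = 646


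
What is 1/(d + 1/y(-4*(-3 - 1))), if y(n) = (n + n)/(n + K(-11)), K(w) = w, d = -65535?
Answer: -32/2097115 ≈ -1.5259e-5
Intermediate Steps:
y(n) = 2*n/(-11 + n) (y(n) = (n + n)/(n - 11) = (2*n)/(-11 + n) = 2*n/(-11 + n))
1/(d + 1/y(-4*(-3 - 1))) = 1/(-65535 + 1/(2*(-4*(-3 - 1))/(-11 - 4*(-3 - 1)))) = 1/(-65535 + 1/(2*(-4*(-4))/(-11 - 4*(-4)))) = 1/(-65535 + 1/(2*16/(-11 + 16))) = 1/(-65535 + 1/(2*16/5)) = 1/(-65535 + 1/(2*16*(1/5))) = 1/(-65535 + 1/(32/5)) = 1/(-65535 + 5/32) = 1/(-2097115/32) = -32/2097115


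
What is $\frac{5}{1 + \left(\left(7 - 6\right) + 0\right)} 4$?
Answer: $10$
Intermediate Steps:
$\frac{5}{1 + \left(\left(7 - 6\right) + 0\right)} 4 = \frac{5}{1 + \left(1 + 0\right)} 4 = \frac{5}{1 + 1} \cdot 4 = \frac{5}{2} \cdot 4 = 10$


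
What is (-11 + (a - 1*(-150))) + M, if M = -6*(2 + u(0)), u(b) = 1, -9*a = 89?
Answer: 1000/9 ≈ 111.11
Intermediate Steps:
a = -89/9 (a = -⅑*89 = -89/9 ≈ -9.8889)
M = -18 (M = -6*(2 + 1) = -6*3 = -18)
(-11 + (a - 1*(-150))) + M = (-11 + (-89/9 - 1*(-150))) - 18 = (-11 + (-89/9 + 150)) - 18 = (-11 + 1261/9) - 18 = 1162/9 - 18 = 1000/9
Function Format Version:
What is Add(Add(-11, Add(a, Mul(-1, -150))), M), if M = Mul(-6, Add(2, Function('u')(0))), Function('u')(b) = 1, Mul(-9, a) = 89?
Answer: Rational(1000, 9) ≈ 111.11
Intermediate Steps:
a = Rational(-89, 9) (a = Mul(Rational(-1, 9), 89) = Rational(-89, 9) ≈ -9.8889)
M = -18 (M = Mul(-6, Add(2, 1)) = Mul(-6, 3) = -18)
Add(Add(-11, Add(a, Mul(-1, -150))), M) = Add(Add(-11, Add(Rational(-89, 9), Mul(-1, -150))), -18) = Add(Add(-11, Add(Rational(-89, 9), 150)), -18) = Add(Add(-11, Rational(1261, 9)), -18) = Add(Rational(1162, 9), -18) = Rational(1000, 9)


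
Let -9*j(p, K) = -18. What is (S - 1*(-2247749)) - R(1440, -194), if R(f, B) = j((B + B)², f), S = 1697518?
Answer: 3945265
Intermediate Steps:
j(p, K) = 2 (j(p, K) = -⅑*(-18) = 2)
R(f, B) = 2
(S - 1*(-2247749)) - R(1440, -194) = (1697518 - 1*(-2247749)) - 1*2 = (1697518 + 2247749) - 2 = 3945267 - 2 = 3945265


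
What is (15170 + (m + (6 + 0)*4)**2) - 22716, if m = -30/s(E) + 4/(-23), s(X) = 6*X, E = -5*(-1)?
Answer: -3716209/529 ≈ -7025.0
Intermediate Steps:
E = 5
m = -27/23 (m = -30/(6*5) + 4/(-23) = -30/30 + 4*(-1/23) = -30*1/30 - 4/23 = -1 - 4/23 = -27/23 ≈ -1.1739)
(15170 + (m + (6 + 0)*4)**2) - 22716 = (15170 + (-27/23 + (6 + 0)*4)**2) - 22716 = (15170 + (-27/23 + 6*4)**2) - 22716 = (15170 + (-27/23 + 24)**2) - 22716 = (15170 + (525/23)**2) - 22716 = (15170 + 275625/529) - 22716 = 8300555/529 - 22716 = -3716209/529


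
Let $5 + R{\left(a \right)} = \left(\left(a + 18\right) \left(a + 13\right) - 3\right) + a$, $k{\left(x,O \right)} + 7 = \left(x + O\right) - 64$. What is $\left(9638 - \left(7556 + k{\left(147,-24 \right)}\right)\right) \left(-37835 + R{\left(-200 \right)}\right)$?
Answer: $-8138270$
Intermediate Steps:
$k{\left(x,O \right)} = -71 + O + x$ ($k{\left(x,O \right)} = -7 - \left(64 - O - x\right) = -7 + \left(-64 + O + x\right) = -71 + O + x$)
$R{\left(a \right)} = -8 + a + \left(13 + a\right) \left(18 + a\right)$ ($R{\left(a \right)} = -5 + \left(\left(\left(a + 18\right) \left(a + 13\right) - 3\right) + a\right) = -5 + \left(\left(\left(18 + a\right) \left(13 + a\right) - 3\right) + a\right) = -5 + \left(\left(\left(13 + a\right) \left(18 + a\right) - 3\right) + a\right) = -5 + \left(\left(-3 + \left(13 + a\right) \left(18 + a\right)\right) + a\right) = -5 + \left(-3 + a + \left(13 + a\right) \left(18 + a\right)\right) = -8 + a + \left(13 + a\right) \left(18 + a\right)$)
$\left(9638 - \left(7556 + k{\left(147,-24 \right)}\right)\right) \left(-37835 + R{\left(-200 \right)}\right) = \left(9638 - 7608\right) \left(-37835 + \left(226 + \left(-200\right)^{2} + 32 \left(-200\right)\right)\right) = \left(9638 - 7608\right) \left(-37835 + \left(226 + 40000 - 6400\right)\right) = \left(9638 - 7608\right) \left(-37835 + 33826\right) = \left(9638 - 7608\right) \left(-4009\right) = 2030 \left(-4009\right) = -8138270$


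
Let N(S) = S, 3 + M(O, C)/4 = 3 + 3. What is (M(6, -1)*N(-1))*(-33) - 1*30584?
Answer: -30188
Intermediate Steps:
M(O, C) = 12 (M(O, C) = -12 + 4*(3 + 3) = -12 + 4*6 = -12 + 24 = 12)
(M(6, -1)*N(-1))*(-33) - 1*30584 = (12*(-1))*(-33) - 1*30584 = -12*(-33) - 30584 = 396 - 30584 = -30188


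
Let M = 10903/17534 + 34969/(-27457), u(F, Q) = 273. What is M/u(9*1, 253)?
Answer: -313782775/131430673374 ≈ -0.0023874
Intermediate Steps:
M = -313782775/481431038 (M = 10903*(1/17534) + 34969*(-1/27457) = 10903/17534 - 34969/27457 = -313782775/481431038 ≈ -0.65177)
M/u(9*1, 253) = -313782775/481431038/273 = -313782775/481431038*1/273 = -313782775/131430673374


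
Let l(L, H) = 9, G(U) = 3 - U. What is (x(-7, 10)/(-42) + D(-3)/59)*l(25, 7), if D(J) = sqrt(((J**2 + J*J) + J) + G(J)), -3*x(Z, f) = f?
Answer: 5/7 + 9*sqrt(21)/59 ≈ 1.4133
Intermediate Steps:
x(Z, f) = -f/3
D(J) = sqrt(3 + 2*J**2) (D(J) = sqrt(((J**2 + J*J) + J) + (3 - J)) = sqrt(((J**2 + J**2) + J) + (3 - J)) = sqrt((2*J**2 + J) + (3 - J)) = sqrt((J + 2*J**2) + (3 - J)) = sqrt(3 + 2*J**2))
(x(-7, 10)/(-42) + D(-3)/59)*l(25, 7) = (-1/3*10/(-42) + sqrt(3 + 2*(-3)**2)/59)*9 = (-10/3*(-1/42) + sqrt(3 + 2*9)*(1/59))*9 = (5/63 + sqrt(3 + 18)*(1/59))*9 = (5/63 + sqrt(21)*(1/59))*9 = (5/63 + sqrt(21)/59)*9 = 5/7 + 9*sqrt(21)/59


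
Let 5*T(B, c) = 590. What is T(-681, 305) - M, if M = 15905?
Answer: -15787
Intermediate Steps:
T(B, c) = 118 (T(B, c) = (1/5)*590 = 118)
T(-681, 305) - M = 118 - 1*15905 = 118 - 15905 = -15787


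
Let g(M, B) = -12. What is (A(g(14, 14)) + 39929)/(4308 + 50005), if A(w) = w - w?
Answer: 39929/54313 ≈ 0.73516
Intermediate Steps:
A(w) = 0
(A(g(14, 14)) + 39929)/(4308 + 50005) = (0 + 39929)/(4308 + 50005) = 39929/54313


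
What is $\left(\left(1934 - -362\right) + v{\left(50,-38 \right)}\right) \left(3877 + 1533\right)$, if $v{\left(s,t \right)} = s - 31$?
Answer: $12524150$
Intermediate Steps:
$v{\left(s,t \right)} = -31 + s$
$\left(\left(1934 - -362\right) + v{\left(50,-38 \right)}\right) \left(3877 + 1533\right) = \left(\left(1934 - -362\right) + \left(-31 + 50\right)\right) \left(3877 + 1533\right) = \left(\left(1934 + 362\right) + 19\right) 5410 = \left(2296 + 19\right) 5410 = 2315 \cdot 5410 = 12524150$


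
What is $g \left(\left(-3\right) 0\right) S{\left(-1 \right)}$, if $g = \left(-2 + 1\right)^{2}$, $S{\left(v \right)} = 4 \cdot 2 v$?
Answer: $0$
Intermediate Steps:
$S{\left(v \right)} = 8 v$
$g = 1$ ($g = \left(-1\right)^{2} = 1$)
$g \left(\left(-3\right) 0\right) S{\left(-1 \right)} = 1 \left(\left(-3\right) 0\right) 8 \left(-1\right) = 1 \cdot 0 \left(-8\right) = 0 \left(-8\right) = 0$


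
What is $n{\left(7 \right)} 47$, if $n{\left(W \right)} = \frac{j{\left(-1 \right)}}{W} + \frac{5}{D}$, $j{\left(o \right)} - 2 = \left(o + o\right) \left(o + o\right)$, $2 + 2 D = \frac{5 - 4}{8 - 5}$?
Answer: $- \frac{1692}{7} \approx -241.71$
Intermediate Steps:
$D = - \frac{5}{6}$ ($D = -1 + \frac{\left(5 - 4\right) \frac{1}{8 - 5}}{2} = -1 + \frac{1 \cdot \frac{1}{3}}{2} = -1 + \frac{1}{2} \cdot \frac{1}{3} = -1 + \frac{1}{6} = - \frac{5}{6} \approx -0.83333$)
$j{\left(o \right)} = 2 + 4 o^{2}$ ($j{\left(o \right)} = 2 + \left(o + o\right) \left(o + o\right) = 2 + 2 o 2 o = 2 + 4 o^{2}$)
$n{\left(W \right)} = -6 + \frac{6}{W}$ ($n{\left(W \right)} = \frac{2 + 4 \left(-1\right)^{2}}{W} + \frac{5}{- \frac{5}{6}} = \frac{2 + 4 \cdot 1}{W} + 5 \left(- \frac{6}{5}\right) = \frac{2 + 4}{W} - 6 = \frac{6}{W} - 6 = -6 + \frac{6}{W}$)
$n{\left(7 \right)} 47 = \left(-6 + \frac{6}{7}\right) 47 = \left(- \frac{36}{7}\right) 47 = - \frac{1692}{7}$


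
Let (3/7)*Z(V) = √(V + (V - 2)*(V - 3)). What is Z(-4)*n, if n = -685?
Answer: -4795*√38/3 ≈ -9852.8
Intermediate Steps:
Z(V) = 7*√(V + (-3 + V)*(-2 + V))/3 (Z(V) = 7*√(V + (V - 2)*(V - 3))/3 = 7*√(V + (-2 + V)*(-3 + V))/3 = 7*√(V + (-3 + V)*(-2 + V))/3)
Z(-4)*n = (7*√(6 + (-4)² - 4*(-4))/3)*(-685) = (7*√(6 + 16 + 16)/3)*(-685) = (7*√38/3)*(-685) = -4795*√38/3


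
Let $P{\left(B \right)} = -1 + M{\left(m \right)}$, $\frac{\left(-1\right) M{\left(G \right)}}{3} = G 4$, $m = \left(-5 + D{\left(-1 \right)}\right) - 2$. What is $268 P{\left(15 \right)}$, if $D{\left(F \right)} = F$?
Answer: $25460$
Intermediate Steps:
$m = -8$ ($m = \left(-5 - 1\right) - 2 = -6 - 2 = -8$)
$M{\left(G \right)} = - 12 G$ ($M{\left(G \right)} = - 3 G 4 = - 3 \cdot 4 G = - 12 G$)
$P{\left(B \right)} = 95$ ($P{\left(B \right)} = -1 - -96 = -1 + 96 = 95$)
$268 P{\left(15 \right)} = 268 \cdot 95 = 25460$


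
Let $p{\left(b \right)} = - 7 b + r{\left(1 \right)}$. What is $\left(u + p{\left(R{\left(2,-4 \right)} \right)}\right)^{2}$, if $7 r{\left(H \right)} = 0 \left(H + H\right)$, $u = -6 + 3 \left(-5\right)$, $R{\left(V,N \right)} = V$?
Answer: $1225$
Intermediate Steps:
$u = -21$ ($u = -6 - 15 = -21$)
$r{\left(H \right)} = 0$ ($r{\left(H \right)} = \frac{0 \left(H + H\right)}{7} = \frac{0 \cdot 2 H}{7} = \frac{1}{7} \cdot 0 = 0$)
$p{\left(b \right)} = - 7 b$ ($p{\left(b \right)} = - 7 b + 0 = - 7 b$)
$\left(u + p{\left(R{\left(2,-4 \right)} \right)}\right)^{2} = \left(-21 - 14\right)^{2} = \left(-35\right)^{2} = 1225$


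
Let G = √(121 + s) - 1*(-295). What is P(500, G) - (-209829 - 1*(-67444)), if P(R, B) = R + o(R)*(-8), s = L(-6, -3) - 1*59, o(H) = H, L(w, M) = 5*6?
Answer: 138885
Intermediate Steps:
L(w, M) = 30
s = -29 (s = 30 - 1*59 = 30 - 59 = -29)
G = 295 + 2*√23 (G = √(121 - 29) - 1*(-295) = √92 + 295 = 2*√23 + 295 = 295 + 2*√23 ≈ 304.59)
P(R, B) = -7*R (P(R, B) = R + R*(-8) = R - 8*R = -7*R)
P(500, G) - (-209829 - 1*(-67444)) = -7*500 - (-209829 - 1*(-67444)) = -3500 - (-209829 + 67444) = -3500 - 1*(-142385) = -3500 + 142385 = 138885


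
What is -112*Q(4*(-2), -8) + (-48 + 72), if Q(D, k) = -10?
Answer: 1144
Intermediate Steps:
-112*Q(4*(-2), -8) + (-48 + 72) = -112*(-10) + (-48 + 72) = 1120 + 24 = 1144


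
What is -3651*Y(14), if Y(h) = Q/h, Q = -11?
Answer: 40161/14 ≈ 2868.6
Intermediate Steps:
Y(h) = -11/h
-3651*Y(14) = -(-40161)/14 = -3651*(-11/14) = 40161/14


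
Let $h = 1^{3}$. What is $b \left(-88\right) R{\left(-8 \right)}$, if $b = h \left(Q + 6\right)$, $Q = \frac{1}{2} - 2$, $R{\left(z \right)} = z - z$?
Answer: $0$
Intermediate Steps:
$R{\left(z \right)} = 0$
$h = 1$
$Q = - \frac{3}{2}$ ($Q = \frac{1}{2} - 2 = - \frac{3}{2} \approx -1.5$)
$b = \frac{9}{2}$ ($b = 1 \left(- \frac{3}{2} + 6\right) = 1 \cdot \frac{9}{2} = \frac{9}{2} \approx 4.5$)
$b \left(-88\right) R{\left(-8 \right)} = \frac{9}{2} \left(-88\right) 0 = \left(-396\right) 0 = 0$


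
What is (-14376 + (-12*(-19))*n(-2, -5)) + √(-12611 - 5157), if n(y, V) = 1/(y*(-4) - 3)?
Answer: -71652/5 + 2*I*√4442 ≈ -14330.0 + 133.3*I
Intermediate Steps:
n(y, V) = 1/(-3 - 4*y) (n(y, V) = 1/(-4*y - 3) = 1/(-3 - 4*y))
(-14376 + (-12*(-19))*n(-2, -5)) + √(-12611 - 5157) = (-14376 + (-12*(-19))*(-1/(3 + 4*(-2)))) + √(-12611 - 5157) = (-14376 + 228*(-1/(3 - 8))) + √(-17768) = (-14376 + 228*(-1/(-5))) + 2*I*√4442 = (-14376 + 228*(-1*(-⅕))) + 2*I*√4442 = (-14376 + 228*(⅕)) + 2*I*√4442 = (-14376 + 228/5) + 2*I*√4442 = -71652/5 + 2*I*√4442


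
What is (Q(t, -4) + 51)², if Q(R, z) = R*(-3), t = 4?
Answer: 1521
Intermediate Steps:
Q(R, z) = -3*R
(Q(t, -4) + 51)² = (-3*4 + 51)² = (-12 + 51)² = 39² = 1521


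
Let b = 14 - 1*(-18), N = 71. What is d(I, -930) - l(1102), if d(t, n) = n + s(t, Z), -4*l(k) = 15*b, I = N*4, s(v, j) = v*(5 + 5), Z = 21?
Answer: 2030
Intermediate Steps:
s(v, j) = 10*v (s(v, j) = v*10 = 10*v)
b = 32 (b = 14 + 18 = 32)
I = 284 (I = 71*4 = 284)
l(k) = -120 (l(k) = -15*32/4 = -¼*480 = -120)
d(t, n) = n + 10*t
d(I, -930) - l(1102) = (-930 + 10*284) - 1*(-120) = (-930 + 2840) + 120 = 1910 + 120 = 2030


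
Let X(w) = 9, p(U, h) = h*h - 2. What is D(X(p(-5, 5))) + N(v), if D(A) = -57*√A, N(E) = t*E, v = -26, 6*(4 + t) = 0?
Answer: -67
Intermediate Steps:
p(U, h) = -2 + h² (p(U, h) = h² - 2 = -2 + h²)
t = -4 (t = -4 + (⅙)*0 = -4 + 0 = -4)
N(E) = -4*E
D(X(p(-5, 5))) + N(v) = -57*√9 - 4*(-26) = -57*3 + 104 = -171 + 104 = -67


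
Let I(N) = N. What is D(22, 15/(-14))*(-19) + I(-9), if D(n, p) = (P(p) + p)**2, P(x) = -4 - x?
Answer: -313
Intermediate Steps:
D(n, p) = 16 (D(n, p) = ((-4 - p) + p)**2 = (-4)**2 = 16)
D(22, 15/(-14))*(-19) + I(-9) = 16*(-19) - 9 = -304 - 9 = -313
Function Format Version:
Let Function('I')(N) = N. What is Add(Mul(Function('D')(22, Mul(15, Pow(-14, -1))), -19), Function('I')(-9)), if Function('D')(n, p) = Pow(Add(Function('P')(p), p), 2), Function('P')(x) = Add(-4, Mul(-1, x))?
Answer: -313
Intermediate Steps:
Function('D')(n, p) = 16 (Function('D')(n, p) = Pow(Add(Add(-4, Mul(-1, p)), p), 2) = Pow(-4, 2) = 16)
Add(Mul(Function('D')(22, Mul(15, Pow(-14, -1))), -19), Function('I')(-9)) = Add(Mul(16, -19), -9) = Add(-304, -9) = -313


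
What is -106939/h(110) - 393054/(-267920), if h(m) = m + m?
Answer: -142823125/294712 ≈ -484.62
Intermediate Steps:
h(m) = 2*m
-106939/h(110) - 393054/(-267920) = -106939/(2*110) - 393054/(-267920) = -106939/220 - 393054*(-1/267920) = -106939*1/220 + 196527/133960 = -106939/220 + 196527/133960 = -142823125/294712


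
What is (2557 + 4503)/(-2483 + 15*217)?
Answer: 1765/193 ≈ 9.1451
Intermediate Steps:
(2557 + 4503)/(-2483 + 15*217) = 7060/(-2483 + 3255) = 7060/772 = 7060*(1/772) = 1765/193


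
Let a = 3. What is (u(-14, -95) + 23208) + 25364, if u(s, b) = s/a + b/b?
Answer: 145705/3 ≈ 48568.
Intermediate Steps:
u(s, b) = 1 + s/3 (u(s, b) = s/3 + b/b = s*(1/3) + 1 = s/3 + 1 = 1 + s/3)
(u(-14, -95) + 23208) + 25364 = ((1 + (1/3)*(-14)) + 23208) + 25364 = ((1 - 14/3) + 23208) + 25364 = (-11/3 + 23208) + 25364 = 69613/3 + 25364 = 145705/3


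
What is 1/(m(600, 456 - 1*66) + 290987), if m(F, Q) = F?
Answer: 1/291587 ≈ 3.4295e-6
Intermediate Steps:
1/(m(600, 456 - 1*66) + 290987) = 1/(600 + 290987) = 1/291587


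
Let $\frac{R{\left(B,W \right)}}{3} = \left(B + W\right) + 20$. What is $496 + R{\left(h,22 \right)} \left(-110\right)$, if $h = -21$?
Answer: $-6434$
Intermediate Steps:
$R{\left(B,W \right)} = 60 + 3 B + 3 W$ ($R{\left(B,W \right)} = 3 \left(\left(B + W\right) + 20\right) = 3 \left(20 + B + W\right) = 60 + 3 B + 3 W$)
$496 + R{\left(h,22 \right)} \left(-110\right) = 496 + \left(60 + 3 \left(-21\right) + 3 \cdot 22\right) \left(-110\right) = 496 + \left(60 - 63 + 66\right) \left(-110\right) = 496 + 63 \left(-110\right) = 496 - 6930 = -6434$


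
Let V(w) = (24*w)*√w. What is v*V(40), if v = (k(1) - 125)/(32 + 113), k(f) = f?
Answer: -47616*√10/29 ≈ -5192.2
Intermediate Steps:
V(w) = 24*w^(3/2)
v = -124/145 (v = (1 - 125)/(32 + 113) = -124/145 ≈ -0.85517)
v*V(40) = -2976*40^(3/2)/145 = -2976*80*√10/145 = -47616*√10/29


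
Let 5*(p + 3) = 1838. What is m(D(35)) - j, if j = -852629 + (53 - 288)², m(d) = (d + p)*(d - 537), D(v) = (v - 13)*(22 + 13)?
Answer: 5308829/5 ≈ 1.0618e+6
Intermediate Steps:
D(v) = -455 + 35*v (D(v) = (-13 + v)*35 = -455 + 35*v)
p = 1823/5 (p = -3 + (⅕)*1838 = -3 + 1838/5 = 1823/5 ≈ 364.60)
m(d) = (-537 + d)*(1823/5 + d) (m(d) = (d + 1823/5)*(d - 537) = (1823/5 + d)*(-537 + d) = (-537 + d)*(1823/5 + d))
j = -797404 (j = -852629 + (-235)² = -852629 + 55225 = -797404)
m(D(35)) - j = (-978951/5 + (-455 + 35*35)² - 862*(-455 + 35*35)/5) - 1*(-797404) = (-978951/5 + (-455 + 1225)² - 862*(-455 + 1225)/5) + 797404 = (-978951/5 + 770² - 862/5*770) + 797404 = (-978951/5 + 592900 - 132748) + 797404 = 1321809/5 + 797404 = 5308829/5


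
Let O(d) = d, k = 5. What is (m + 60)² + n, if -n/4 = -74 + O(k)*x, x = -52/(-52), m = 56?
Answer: 13732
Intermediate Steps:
x = 1 (x = -52*(-1/52) = 1)
n = 276 (n = -4*(-74 + 5*1) = -4*(-74 + 5) = -4*(-69) = 276)
(m + 60)² + n = (56 + 60)² + 276 = 116² + 276 = 13456 + 276 = 13732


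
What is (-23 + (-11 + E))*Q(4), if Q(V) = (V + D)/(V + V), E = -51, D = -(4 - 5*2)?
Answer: -425/4 ≈ -106.25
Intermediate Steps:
D = 6 (D = -(4 - 10) = -1*(-6) = 6)
Q(V) = (6 + V)/(2*V) (Q(V) = (V + 6)/(V + V) = (6 + V)/((2*V)) = (6 + V)*(1/(2*V)) = (6 + V)/(2*V))
(-23 + (-11 + E))*Q(4) = (-23 + (-11 - 51))*((½)*(6 + 4)/4) = (-23 - 62)*((½)*(¼)*10) = -85*5/4 = -425/4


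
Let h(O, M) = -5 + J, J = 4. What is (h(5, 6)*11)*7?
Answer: -77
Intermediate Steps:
h(O, M) = -1 (h(O, M) = -5 + 4 = -1)
(h(5, 6)*11)*7 = -1*11*7 = -11*7 = -77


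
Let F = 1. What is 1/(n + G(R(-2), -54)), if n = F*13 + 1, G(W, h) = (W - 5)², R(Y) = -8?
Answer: 1/183 ≈ 0.0054645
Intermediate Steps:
G(W, h) = (-5 + W)²
n = 14 (n = 1*13 + 1 = 13 + 1 = 14)
1/(n + G(R(-2), -54)) = 1/(14 + (-5 - 8)²) = 1/(14 + (-13)²) = 1/(14 + 169) = 1/183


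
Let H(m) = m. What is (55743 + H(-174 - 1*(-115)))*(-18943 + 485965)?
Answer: 26005653048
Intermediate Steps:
(55743 + H(-174 - 1*(-115)))*(-18943 + 485965) = (55743 + (-174 - 1*(-115)))*(-18943 + 485965) = (55743 + (-174 + 115))*467022 = (55743 - 59)*467022 = 55684*467022 = 26005653048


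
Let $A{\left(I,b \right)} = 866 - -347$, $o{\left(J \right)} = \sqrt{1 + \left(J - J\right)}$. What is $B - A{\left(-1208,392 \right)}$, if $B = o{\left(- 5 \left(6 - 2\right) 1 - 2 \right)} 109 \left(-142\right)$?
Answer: $-16691$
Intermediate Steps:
$o{\left(J \right)} = 1$ ($o{\left(J \right)} = \sqrt{1 + 0} = \sqrt{1} = 1$)
$A{\left(I,b \right)} = 1213$ ($A{\left(I,b \right)} = 866 + 347 = 1213$)
$B = -15478$ ($B = 1 \cdot 109 \left(-142\right) = 109 \left(-142\right) = -15478$)
$B - A{\left(-1208,392 \right)} = -15478 - 1213 = -16691$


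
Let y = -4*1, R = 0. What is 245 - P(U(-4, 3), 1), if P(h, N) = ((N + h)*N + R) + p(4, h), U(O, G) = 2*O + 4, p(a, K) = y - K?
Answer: 248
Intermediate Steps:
y = -4
p(a, K) = -4 - K
U(O, G) = 4 + 2*O
P(h, N) = -4 - h + N*(N + h) (P(h, N) = ((N + h)*N + 0) + (-4 - h) = (N*(N + h) + 0) + (-4 - h) = N*(N + h) + (-4 - h) = -4 - h + N*(N + h))
245 - P(U(-4, 3), 1) = 245 - (-4 + 1² - (4 + 2*(-4)) + 1*(4 + 2*(-4))) = 245 - (-4 + 1 - (4 - 8) + 1*(4 - 8)) = 245 - (-4 + 1 - 1*(-4) + 1*(-4)) = 245 - (-4 + 1 + 4 - 4) = 245 - 1*(-3) = 245 + 3 = 248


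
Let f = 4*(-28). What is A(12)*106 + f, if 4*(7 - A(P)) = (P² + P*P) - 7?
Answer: -13633/2 ≈ -6816.5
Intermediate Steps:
f = -112
A(P) = 35/4 - P²/2 (A(P) = 7 - ((P² + P*P) - 7)/4 = 7 - ((P² + P²) - 7)/4 = 7 - (2*P² - 7)/4 = 7 - (-7 + 2*P²)/4 = 7 + (7/4 - P²/2) = 35/4 - P²/2)
A(12)*106 + f = (35/4 - ½*12²)*106 - 112 = (35/4 - ½*144)*106 - 112 = (35/4 - 72)*106 - 112 = -253/4*106 - 112 = -13409/2 - 112 = -13633/2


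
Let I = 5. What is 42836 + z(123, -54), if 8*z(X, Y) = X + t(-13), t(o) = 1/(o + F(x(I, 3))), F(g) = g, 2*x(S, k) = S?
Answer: 7199029/168 ≈ 42851.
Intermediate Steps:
x(S, k) = S/2
t(o) = 1/(5/2 + o) (t(o) = 1/(o + (1/2)*5) = 1/(o + 5/2) = 1/(5/2 + o))
z(X, Y) = -1/84 + X/8 (z(X, Y) = (X + 2/(5 + 2*(-13)))/8 = (X + 2/(5 - 26))/8 = (X + 2/(-21))/8 = (X + 2*(-1/21))/8 = (X - 2/21)/8 = (-2/21 + X)/8 = -1/84 + X/8)
42836 + z(123, -54) = 42836 + (-1/84 + (1/8)*123) = 42836 + (-1/84 + 123/8) = 42836 + 2581/168 = 7199029/168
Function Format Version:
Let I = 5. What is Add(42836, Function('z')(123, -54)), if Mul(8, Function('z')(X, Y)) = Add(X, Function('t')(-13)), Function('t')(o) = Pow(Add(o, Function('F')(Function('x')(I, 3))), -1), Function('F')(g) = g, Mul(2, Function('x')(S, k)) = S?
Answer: Rational(7199029, 168) ≈ 42851.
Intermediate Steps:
Function('x')(S, k) = Mul(Rational(1, 2), S)
Function('t')(o) = Pow(Add(Rational(5, 2), o), -1) (Function('t')(o) = Pow(Add(o, Mul(Rational(1, 2), 5)), -1) = Pow(Add(o, Rational(5, 2)), -1) = Pow(Add(Rational(5, 2), o), -1))
Function('z')(X, Y) = Add(Rational(-1, 84), Mul(Rational(1, 8), X)) (Function('z')(X, Y) = Mul(Rational(1, 8), Add(X, Mul(2, Pow(Add(5, Mul(2, -13)), -1)))) = Mul(Rational(1, 8), Add(X, Mul(2, Pow(Add(5, -26), -1)))) = Mul(Rational(1, 8), Add(X, Mul(2, Pow(-21, -1)))) = Mul(Rational(1, 8), Add(X, Mul(2, Rational(-1, 21)))) = Mul(Rational(1, 8), Add(X, Rational(-2, 21))) = Mul(Rational(1, 8), Add(Rational(-2, 21), X)) = Add(Rational(-1, 84), Mul(Rational(1, 8), X)))
Add(42836, Function('z')(123, -54)) = Add(42836, Add(Rational(-1, 84), Mul(Rational(1, 8), 123))) = Add(42836, Add(Rational(-1, 84), Rational(123, 8))) = Add(42836, Rational(2581, 168)) = Rational(7199029, 168)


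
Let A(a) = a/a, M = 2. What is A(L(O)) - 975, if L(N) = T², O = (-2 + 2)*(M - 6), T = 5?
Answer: -974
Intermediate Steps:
O = 0 (O = (-2 + 2)*(2 - 6) = 0*(-4) = 0)
L(N) = 25 (L(N) = 5² = 25)
A(a) = 1
A(L(O)) - 975 = 1 - 975 = -974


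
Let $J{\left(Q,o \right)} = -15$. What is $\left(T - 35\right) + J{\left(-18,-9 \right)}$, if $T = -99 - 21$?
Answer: $-170$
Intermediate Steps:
$T = -120$ ($T = -99 - 21 = -120$)
$\left(T - 35\right) + J{\left(-18,-9 \right)} = \left(-120 - 35\right) - 15 = -155 - 15 = -170$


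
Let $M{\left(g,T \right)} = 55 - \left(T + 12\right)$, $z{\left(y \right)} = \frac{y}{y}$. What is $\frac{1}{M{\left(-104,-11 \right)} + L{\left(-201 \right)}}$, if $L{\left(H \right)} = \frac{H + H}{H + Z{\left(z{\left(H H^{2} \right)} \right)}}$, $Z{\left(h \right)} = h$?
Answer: $\frac{100}{5601} \approx 0.017854$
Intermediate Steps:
$z{\left(y \right)} = 1$
$M{\left(g,T \right)} = 43 - T$ ($M{\left(g,T \right)} = 55 - \left(12 + T\right) = 43 - T$)
$L{\left(H \right)} = \frac{2 H}{1 + H}$ ($L{\left(H \right)} = \frac{H + H}{H + 1} = \frac{2 H}{1 + H}$)
$\frac{1}{M{\left(-104,-11 \right)} + L{\left(-201 \right)}} = \frac{1}{\left(43 - -11\right) + 2 \left(-201\right) \frac{1}{1 - 201}} = \frac{1}{\left(43 + 11\right) + 2 \left(-201\right) \frac{1}{-200}} = \frac{1}{54 + 2 \left(-201\right) \left(- \frac{1}{200}\right)} = \frac{1}{54 + \frac{201}{100}} = \frac{1}{\frac{5601}{100}} = \frac{100}{5601}$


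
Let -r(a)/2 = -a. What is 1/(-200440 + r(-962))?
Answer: -1/202364 ≈ -4.9416e-6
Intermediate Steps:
r(a) = 2*a (r(a) = -(-2)*a = 2*a)
1/(-200440 + r(-962)) = 1/(-200440 + 2*(-962)) = 1/(-200440 - 1924) = 1/(-202364) = -1/202364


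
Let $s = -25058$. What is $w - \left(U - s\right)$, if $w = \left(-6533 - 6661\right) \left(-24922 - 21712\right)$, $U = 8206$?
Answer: $615255732$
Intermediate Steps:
$w = 615288996$ ($w = \left(-13194\right) \left(-46634\right) = 615288996$)
$w - \left(U - s\right) = 615288996 - 33264 = 615255732$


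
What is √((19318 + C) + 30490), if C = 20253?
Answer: √70061 ≈ 264.69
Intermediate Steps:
√((19318 + C) + 30490) = √((19318 + 20253) + 30490) = √(39571 + 30490) = √70061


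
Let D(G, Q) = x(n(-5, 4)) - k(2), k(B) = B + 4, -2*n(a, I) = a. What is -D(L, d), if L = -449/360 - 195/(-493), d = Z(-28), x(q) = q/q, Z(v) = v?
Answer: 5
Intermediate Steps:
n(a, I) = -a/2
x(q) = 1
d = -28
k(B) = 4 + B
L = -151157/177480 (L = -449*1/360 - 195*(-1/493) = -449/360 + 195/493 = -151157/177480 ≈ -0.85168)
D(G, Q) = -5 (D(G, Q) = 1 - (4 + 2) = 1 - 1*6 = 1 - 6 = -5)
-D(L, d) = -1*(-5) = 5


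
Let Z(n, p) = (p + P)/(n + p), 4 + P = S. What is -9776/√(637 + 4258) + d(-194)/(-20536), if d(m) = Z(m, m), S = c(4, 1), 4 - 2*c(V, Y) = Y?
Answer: -393/15935936 - 9776*√4895/4895 ≈ -139.73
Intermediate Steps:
c(V, Y) = 2 - Y/2
S = 3/2 (S = 2 - ½*1 = 2 - ½ = 3/2 ≈ 1.5000)
P = -5/2 (P = -4 + 3/2 = -5/2 ≈ -2.5000)
Z(n, p) = (-5/2 + p)/(n + p) (Z(n, p) = (p - 5/2)/(n + p) = (-5/2 + p)/(n + p))
d(m) = (-5/2 + m)/(2*m) (d(m) = (-5/2 + m)/(m + m) = (-5/2 + m)/((2*m)) = (1/(2*m))*(-5/2 + m) = (-5/2 + m)/(2*m))
-9776/√(637 + 4258) + d(-194)/(-20536) = -9776/√(637 + 4258) + ((¼)*(-5 + 2*(-194))/(-194))/(-20536) = -9776*√4895/4895 + ((¼)*(-1/194)*(-5 - 388))*(-1/20536) = -9776*√4895/4895 + ((¼)*(-1/194)*(-393))*(-1/20536) = -9776*√4895/4895 + (393/776)*(-1/20536) = -9776*√4895/4895 - 393/15935936 = -393/15935936 - 9776*√4895/4895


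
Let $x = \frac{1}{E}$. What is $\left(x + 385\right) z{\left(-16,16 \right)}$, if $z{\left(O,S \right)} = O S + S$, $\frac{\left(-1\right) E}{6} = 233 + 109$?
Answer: $- \frac{15800380}{171} \approx -92400.0$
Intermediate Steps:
$E = -2052$ ($E = - 6 \left(233 + 109\right) = \left(-6\right) 342 = -2052$)
$z{\left(O,S \right)} = S + O S$
$x = - \frac{1}{2052}$ ($x = \frac{1}{-2052} = - \frac{1}{2052} \approx -0.00048733$)
$\left(x + 385\right) z{\left(-16,16 \right)} = \left(- \frac{1}{2052} + 385\right) 16 \left(1 - 16\right) = \frac{790019 \cdot 16 \left(-15\right)}{2052} = \frac{790019}{2052} \left(-240\right) = - \frac{15800380}{171}$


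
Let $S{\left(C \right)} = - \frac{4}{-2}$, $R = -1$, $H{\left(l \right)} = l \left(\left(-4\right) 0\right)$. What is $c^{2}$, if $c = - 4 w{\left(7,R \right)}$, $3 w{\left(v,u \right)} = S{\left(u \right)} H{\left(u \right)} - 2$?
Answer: $\frac{64}{9} \approx 7.1111$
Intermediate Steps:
$H{\left(l \right)} = 0$ ($H{\left(l \right)} = l 0 = 0$)
$S{\left(C \right)} = 2$ ($S{\left(C \right)} = \left(-4\right) \left(- \frac{1}{2}\right) = 2$)
$w{\left(v,u \right)} = - \frac{2}{3}$ ($w{\left(v,u \right)} = \frac{2 \cdot 0 - 2}{3} = \frac{0 - 2}{3} = \frac{1}{3} \left(-2\right) = - \frac{2}{3}$)
$c = \frac{8}{3}$ ($c = \left(-4\right) \left(- \frac{2}{3}\right) = \frac{8}{3} \approx 2.6667$)
$c^{2} = \left(\frac{8}{3}\right)^{2} = \frac{64}{9}$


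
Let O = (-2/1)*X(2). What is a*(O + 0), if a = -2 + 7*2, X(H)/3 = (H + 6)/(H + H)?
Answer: -144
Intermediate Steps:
X(H) = 3*(6 + H)/(2*H) (X(H) = 3*((H + 6)/(H + H)) = 3*((6 + H)/((2*H))) = 3*((6 + H)*(1/(2*H))) = 3*((6 + H)/(2*H)) = 3*(6 + H)/(2*H))
a = 12 (a = -2 + 14 = 12)
O = -12 (O = (-2/1)*(3/2 + 9/2) = (-2*1)*(3/2 + 9*(1/2)) = -2*(3/2 + 9/2) = -2*6 = -12)
a*(O + 0) = 12*(-12 + 0) = 12*(-12) = -144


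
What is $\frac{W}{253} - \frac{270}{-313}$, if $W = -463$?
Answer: $- \frac{76609}{79189} \approx -0.96742$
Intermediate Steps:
$\frac{W}{253} - \frac{270}{-313} = - \frac{463}{253} - \frac{270}{-313} = \left(-463\right) \frac{1}{253} - - \frac{270}{313} = - \frac{463}{253} + \frac{270}{313} = - \frac{76609}{79189}$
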